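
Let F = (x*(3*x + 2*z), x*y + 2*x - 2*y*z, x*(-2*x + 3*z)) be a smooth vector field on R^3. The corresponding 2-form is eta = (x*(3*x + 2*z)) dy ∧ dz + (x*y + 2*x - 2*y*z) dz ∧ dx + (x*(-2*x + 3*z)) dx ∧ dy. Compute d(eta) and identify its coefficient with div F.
d(eta) = (10*x) dx ∧ dy ∧ dz; div F = 10*x

For a 2-form in R^3 of the form above, applying d gives a 3-form with coefficient ∂P/∂x + ∂Q/∂y + ∂R/∂z:
  ∂P/∂x = 6*x + 2*z
  ∂Q/∂y = x - 2*z
  ∂R/∂z = 3*x
Sum = 10*x, which is exactly div F.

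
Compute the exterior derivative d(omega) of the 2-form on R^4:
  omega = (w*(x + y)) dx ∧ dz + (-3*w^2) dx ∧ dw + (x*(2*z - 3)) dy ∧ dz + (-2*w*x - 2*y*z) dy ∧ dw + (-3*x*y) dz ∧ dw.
d(omega) = (-w + 2*z - 3) dx ∧ dy ∧ dz + (x - 2*y) dx ∧ dz ∧ dw + (-2*w) dx ∧ dy ∧ dw + (-3*x + 2*y) dy ∧ dz ∧ dw

For a 2-form omega = sum_{i<j} g_{ij} dx_i ∧ dx_j, the exterior derivative is
  d(omega) = sum_{i<j} d(g_{ij}) ∧ dx_i ∧ dx_j = sum_{i<j, k} (∂g_{ij}/∂x_k) dx_k ∧ dx_i ∧ dx_j.
Expand each term, using dx_k ∧ dx_i ∧ dx_j = sgn(permutation) dx_{(a)} ∧ dx_{(b)} ∧ dx_{(c)} with (a < b < c) sorted:
  d(w*(x + y)) includes (∂/∂y)(w*(x + y)) dy = (w) dy, which multiplied by dx ∧ dz gives (-w) dx ∧ dy ∧ dz
  d(w*(x + y)) includes (∂/∂w)(w*(x + y)) dw = (x + y) dw, which multiplied by dx ∧ dz gives (x + y) dx ∧ dz ∧ dw
  d(x*(2*z - 3)) includes (∂/∂x)(x*(2*z - 3)) dx = (2*z - 3) dx, which multiplied by dy ∧ dz gives (2*z - 3) dx ∧ dy ∧ dz
  d(-2*w*x - 2*y*z) includes (∂/∂x)(-2*w*x - 2*y*z) dx = (-2*w) dx, which multiplied by dy ∧ dw gives (-2*w) dx ∧ dy ∧ dw
  d(-2*w*x - 2*y*z) includes (∂/∂z)(-2*w*x - 2*y*z) dz = (-2*y) dz, which multiplied by dy ∧ dw gives (2*y) dy ∧ dz ∧ dw
  d(-3*x*y) includes (∂/∂x)(-3*x*y) dx = (-3*y) dx, which multiplied by dz ∧ dw gives (-3*y) dx ∧ dz ∧ dw
  d(-3*x*y) includes (∂/∂y)(-3*x*y) dy = (-3*x) dy, which multiplied by dz ∧ dw gives (-3*x) dy ∧ dz ∧ dw
Collecting like 3-forms: d(omega) = (-w + 2*z - 3) dx ∧ dy ∧ dz + (x - 2*y) dx ∧ dz ∧ dw + (-2*w) dx ∧ dy ∧ dw + (-3*x + 2*y) dy ∧ dz ∧ dw.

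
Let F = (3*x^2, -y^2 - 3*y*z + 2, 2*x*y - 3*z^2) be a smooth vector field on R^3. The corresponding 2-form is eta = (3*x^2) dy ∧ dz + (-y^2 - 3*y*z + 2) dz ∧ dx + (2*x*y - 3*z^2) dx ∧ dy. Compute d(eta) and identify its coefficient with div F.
d(eta) = (6*x - 2*y - 9*z) dx ∧ dy ∧ dz; div F = 6*x - 2*y - 9*z

For a 2-form in R^3 of the form above, applying d gives a 3-form with coefficient ∂P/∂x + ∂Q/∂y + ∂R/∂z:
  ∂P/∂x = 6*x
  ∂Q/∂y = -2*y - 3*z
  ∂R/∂z = -6*z
Sum = 6*x - 2*y - 9*z, which is exactly div F.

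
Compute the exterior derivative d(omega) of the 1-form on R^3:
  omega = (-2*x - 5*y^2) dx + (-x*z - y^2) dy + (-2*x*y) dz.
d(omega) = (10*y - z) dx ∧ dy + (-2*y) dx ∧ dz + (-x) dy ∧ dz

For a 1-form omega = sum_i f_i dx_i, the exterior derivative is
  d(omega) = sum_{i < j} (∂f_j/∂x_i - ∂f_i/∂x_j) dx_i ∧ dx_j.
  coefficient of dx ∧ dy: ∂f_2/∂x - ∂f_1/∂y = ∂(-x*z - y^2)/∂x - ∂(-2*x - 5*y^2)/∂y = 10*y - z
  coefficient of dx ∧ dz: ∂f_3/∂x - ∂f_1/∂z = ∂(-2*x*y)/∂x - ∂(-2*x - 5*y^2)/∂z = -2*y
  coefficient of dy ∧ dz: ∂f_3/∂y - ∂f_2/∂z = ∂(-2*x*y)/∂y - ∂(-x*z - y^2)/∂z = -x
Assembling: d(omega) = (10*y - z) dx ∧ dy + (-2*y) dx ∧ dz + (-x) dy ∧ dz.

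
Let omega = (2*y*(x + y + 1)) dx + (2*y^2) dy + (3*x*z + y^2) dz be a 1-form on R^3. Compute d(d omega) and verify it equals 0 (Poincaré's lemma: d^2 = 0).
d(d omega) = 0

Step 1: d omega = sum_{i<j} (∂f_j/∂x_i - ∂f_i/∂x_j) dx_i ∧ dx_j:
  coeff of dx ∧ dy: -2*x - 4*y - 2
  coeff of dx ∧ dz: 3*z
  coeff of dy ∧ dz: 2*y
Step 2: Apply d again to each 2-form coefficient. The only possible 3-form in R^3 is dx ∧ dy ∧ dz, with coefficient
  ∂(coeff of dy∧dz)/∂x - ∂(coeff of dx∧dz)/∂y + ∂(coeff of dx∧dy)/∂z
  = ∂/∂x (2*y) - ∂/∂y (3*z) + ∂/∂z (-2*x - 4*y - 2).
Each of these terms simplifies to sums of mixed partials that cancel in pairs. The result is 0 (by equality of mixed partials for smooth functions — Schwarz / Clairaut).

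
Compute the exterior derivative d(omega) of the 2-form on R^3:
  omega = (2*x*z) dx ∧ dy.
d(omega) = (2*x) dx ∧ dy ∧ dz

For a 2-form omega = sum_{i<j} g_{ij} dx_i ∧ dx_j, the exterior derivative is
  d(omega) = sum_{i<j} d(g_{ij}) ∧ dx_i ∧ dx_j = sum_{i<j, k} (∂g_{ij}/∂x_k) dx_k ∧ dx_i ∧ dx_j.
Expand each term, using dx_k ∧ dx_i ∧ dx_j = sgn(permutation) dx_{(a)} ∧ dx_{(b)} ∧ dx_{(c)} with (a < b < c) sorted:
  d(2*x*z) includes (∂/∂z)(2*x*z) dz = (2*x) dz, which multiplied by dx ∧ dy gives (2*x) dx ∧ dy ∧ dz
Collecting like 3-forms: d(omega) = (2*x) dx ∧ dy ∧ dz.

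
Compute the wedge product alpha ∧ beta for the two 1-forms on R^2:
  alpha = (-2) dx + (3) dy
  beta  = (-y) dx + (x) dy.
alpha ∧ beta = (-2*x + 3*y) dx ∧ dy

Distribute the wedge, using dx_i ∧ dx_j = -dx_j ∧ dx_i and dx_i ∧ dx_i = 0. For each pair (i, j) with i < j, the coefficient of dx_i ∧ dx_j in alpha ∧ beta is (alpha_i * beta_j - alpha_j * beta_i). Collecting: alpha ∧ beta = (-2*x + 3*y) dx ∧ dy.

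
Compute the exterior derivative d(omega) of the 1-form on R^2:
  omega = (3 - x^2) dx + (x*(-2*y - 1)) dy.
d(omega) = (-2*y - 1) dx ∧ dy

For a 1-form omega = sum_i f_i dx_i, the exterior derivative is
  d(omega) = sum_{i < j} (∂f_j/∂x_i - ∂f_i/∂x_j) dx_i ∧ dx_j.
  coefficient of dx ∧ dy: ∂f_2/∂x - ∂f_1/∂y = ∂(x*(-2*y - 1))/∂x - ∂(3 - x^2)/∂y = -2*y - 1
Assembling: d(omega) = (-2*y - 1) dx ∧ dy.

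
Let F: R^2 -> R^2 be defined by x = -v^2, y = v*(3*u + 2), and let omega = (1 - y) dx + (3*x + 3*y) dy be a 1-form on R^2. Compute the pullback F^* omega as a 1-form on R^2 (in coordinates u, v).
F^* omega = (9*v^2*(3*u - v + 2)) du + (v*(27*u^2 - 3*u*v + 36*u - 2*v + 10)) dv

Using F^*(f dg) = (f ∘ F) d(g ∘ F), substitute each coordinate x_i by F_i(u, v) in f_i, and replace dx_i by d F_i = (∂F_i/∂u) du + (∂F_i/∂v) dv.
  For the x component: f_1(F) = -3*u*v - 2*v + 1; d F_1 = (0) du + (-2*v) dv
  For the y component: f_2(F) = 3*v*(3*u - v + 2); d F_2 = (3*v) du + (3*u + 2) dv
Combining and collecting du, dv coefficients:
  coeff of du: 9*v^2*(3*u - v + 2)
  coeff of dv: v*(27*u^2 - 3*u*v + 36*u - 2*v + 10)
F^* omega = (9*v^2*(3*u - v + 2)) du + (v*(27*u^2 - 3*u*v + 36*u - 2*v + 10)) dv.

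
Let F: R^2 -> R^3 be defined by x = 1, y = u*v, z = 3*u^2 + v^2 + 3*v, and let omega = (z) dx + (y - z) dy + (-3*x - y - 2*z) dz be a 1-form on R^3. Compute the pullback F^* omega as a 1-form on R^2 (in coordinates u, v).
F^* omega = (-36*u^3 - 9*u^2*v - 11*u*v^2 - 36*u*v - 18*u - v^3 - 3*v^2) du + (-3*u^3 - 11*u^2*v - 18*u^2 - 3*u*v^2 - 6*u*v - 4*v^3 - 18*v^2 - 24*v - 9) dv

Using F^*(f dg) = (f ∘ F) d(g ∘ F), substitute each coordinate x_i by F_i(u, v) in f_i, and replace dx_i by d F_i = (∂F_i/∂u) du + (∂F_i/∂v) dv.
  For the x component: f_1(F) = 3*u^2 + v^2 + 3*v; d F_1 = (0) du + (0) dv
  For the y component: f_2(F) = -3*u^2 + u*v - v^2 - 3*v; d F_2 = (v) du + (u) dv
  For the z component: f_3(F) = -6*u^2 - u*v - 2*v^2 - 6*v - 3; d F_3 = (6*u) du + (2*v + 3) dv
Combining and collecting du, dv coefficients:
  coeff of du: -36*u^3 - 9*u^2*v - 11*u*v^2 - 36*u*v - 18*u - v^3 - 3*v^2
  coeff of dv: -3*u^3 - 11*u^2*v - 18*u^2 - 3*u*v^2 - 6*u*v - 4*v^3 - 18*v^2 - 24*v - 9
F^* omega = (-36*u^3 - 9*u^2*v - 11*u*v^2 - 36*u*v - 18*u - v^3 - 3*v^2) du + (-3*u^3 - 11*u^2*v - 18*u^2 - 3*u*v^2 - 6*u*v - 4*v^3 - 18*v^2 - 24*v - 9) dv.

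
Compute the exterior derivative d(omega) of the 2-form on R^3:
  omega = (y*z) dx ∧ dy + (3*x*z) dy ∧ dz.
d(omega) = (y + 3*z) dx ∧ dy ∧ dz

For a 2-form omega = sum_{i<j} g_{ij} dx_i ∧ dx_j, the exterior derivative is
  d(omega) = sum_{i<j} d(g_{ij}) ∧ dx_i ∧ dx_j = sum_{i<j, k} (∂g_{ij}/∂x_k) dx_k ∧ dx_i ∧ dx_j.
Expand each term, using dx_k ∧ dx_i ∧ dx_j = sgn(permutation) dx_{(a)} ∧ dx_{(b)} ∧ dx_{(c)} with (a < b < c) sorted:
  d(y*z) includes (∂/∂z)(y*z) dz = (y) dz, which multiplied by dx ∧ dy gives (y) dx ∧ dy ∧ dz
  d(3*x*z) includes (∂/∂x)(3*x*z) dx = (3*z) dx, which multiplied by dy ∧ dz gives (3*z) dx ∧ dy ∧ dz
Collecting like 3-forms: d(omega) = (y + 3*z) dx ∧ dy ∧ dz.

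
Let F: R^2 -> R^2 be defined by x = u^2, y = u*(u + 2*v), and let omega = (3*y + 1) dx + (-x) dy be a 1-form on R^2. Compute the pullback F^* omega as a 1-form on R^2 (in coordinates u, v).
F^* omega = (2*u*(2*u^2 + 5*u*v + 1)) du + (-2*u^3) dv

Using F^*(f dg) = (f ∘ F) d(g ∘ F), substitute each coordinate x_i by F_i(u, v) in f_i, and replace dx_i by d F_i = (∂F_i/∂u) du + (∂F_i/∂v) dv.
  For the x component: f_1(F) = 3*u^2 + 6*u*v + 1; d F_1 = (2*u) du + (0) dv
  For the y component: f_2(F) = -u^2; d F_2 = (2*u + 2*v) du + (2*u) dv
Combining and collecting du, dv coefficients:
  coeff of du: 2*u*(2*u^2 + 5*u*v + 1)
  coeff of dv: -2*u^3
F^* omega = (2*u*(2*u^2 + 5*u*v + 1)) du + (-2*u^3) dv.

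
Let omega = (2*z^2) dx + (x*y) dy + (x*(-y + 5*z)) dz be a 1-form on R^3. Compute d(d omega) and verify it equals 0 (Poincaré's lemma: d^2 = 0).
d(d omega) = 0

Step 1: d omega = sum_{i<j} (∂f_j/∂x_i - ∂f_i/∂x_j) dx_i ∧ dx_j:
  coeff of dx ∧ dy: y
  coeff of dx ∧ dz: -y + z
  coeff of dy ∧ dz: -x
Step 2: Apply d again to each 2-form coefficient. The only possible 3-form in R^3 is dx ∧ dy ∧ dz, with coefficient
  ∂(coeff of dy∧dz)/∂x - ∂(coeff of dx∧dz)/∂y + ∂(coeff of dx∧dy)/∂z
  = ∂/∂x (-x) - ∂/∂y (-y + z) + ∂/∂z (y).
Each of these terms simplifies to sums of mixed partials that cancel in pairs. The result is 0 (by equality of mixed partials for smooth functions — Schwarz / Clairaut).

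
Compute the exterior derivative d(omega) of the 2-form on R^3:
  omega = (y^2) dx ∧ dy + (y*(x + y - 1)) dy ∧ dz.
d(omega) = (y) dx ∧ dy ∧ dz

For a 2-form omega = sum_{i<j} g_{ij} dx_i ∧ dx_j, the exterior derivative is
  d(omega) = sum_{i<j} d(g_{ij}) ∧ dx_i ∧ dx_j = sum_{i<j, k} (∂g_{ij}/∂x_k) dx_k ∧ dx_i ∧ dx_j.
Expand each term, using dx_k ∧ dx_i ∧ dx_j = sgn(permutation) dx_{(a)} ∧ dx_{(b)} ∧ dx_{(c)} with (a < b < c) sorted:
  d(y*(x + y - 1)) includes (∂/∂x)(y*(x + y - 1)) dx = (y) dx, which multiplied by dy ∧ dz gives (y) dx ∧ dy ∧ dz
Collecting like 3-forms: d(omega) = (y) dx ∧ dy ∧ dz.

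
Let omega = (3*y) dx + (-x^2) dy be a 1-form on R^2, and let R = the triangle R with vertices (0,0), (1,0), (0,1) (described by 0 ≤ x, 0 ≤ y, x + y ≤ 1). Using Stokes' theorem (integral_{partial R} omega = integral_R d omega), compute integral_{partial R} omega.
integral_(partial R) omega = -11/6

Stokes: integral_partial_R omega = integral_R d omega with d omega = (∂Q/∂x - ∂P/∂y) dx ∧ dy.
  ∂Q/∂x = -2*x
  ∂P/∂y = 3
  integrand = ∂Q/∂x - ∂P/∂y = -2*x - 3.
Integrating over R: integral_0^1 integral_0^{1-x} (-2*x - 3) dy dx = -11/6.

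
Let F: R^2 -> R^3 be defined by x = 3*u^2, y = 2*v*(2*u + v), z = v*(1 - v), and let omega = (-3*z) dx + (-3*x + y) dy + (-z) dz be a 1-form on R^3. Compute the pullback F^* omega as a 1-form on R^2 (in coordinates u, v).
F^* omega = (2*v*(-18*u^2 + 17*u*v - 9*u + 4*v^2)) du + (-36*u^3 - 20*u^2*v + 24*u*v^2 + 6*v^3 + 3*v^2 - v) dv

Using F^*(f dg) = (f ∘ F) d(g ∘ F), substitute each coordinate x_i by F_i(u, v) in f_i, and replace dx_i by d F_i = (∂F_i/∂u) du + (∂F_i/∂v) dv.
  For the x component: f_1(F) = 3*v*(v - 1); d F_1 = (6*u) du + (0) dv
  For the y component: f_2(F) = -9*u^2 + 4*u*v + 2*v^2; d F_2 = (4*v) du + (4*u + 4*v) dv
  For the z component: f_3(F) = v*(v - 1); d F_3 = (0) du + (1 - 2*v) dv
Combining and collecting du, dv coefficients:
  coeff of du: 2*v*(-18*u^2 + 17*u*v - 9*u + 4*v^2)
  coeff of dv: -36*u^3 - 20*u^2*v + 24*u*v^2 + 6*v^3 + 3*v^2 - v
F^* omega = (2*v*(-18*u^2 + 17*u*v - 9*u + 4*v^2)) du + (-36*u^3 - 20*u^2*v + 24*u*v^2 + 6*v^3 + 3*v^2 - v) dv.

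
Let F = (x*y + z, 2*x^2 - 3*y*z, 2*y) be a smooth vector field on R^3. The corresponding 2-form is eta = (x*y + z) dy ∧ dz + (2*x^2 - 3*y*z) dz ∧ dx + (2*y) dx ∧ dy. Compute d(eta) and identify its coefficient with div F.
d(eta) = (y - 3*z) dx ∧ dy ∧ dz; div F = y - 3*z

For a 2-form in R^3 of the form above, applying d gives a 3-form with coefficient ∂P/∂x + ∂Q/∂y + ∂R/∂z:
  ∂P/∂x = y
  ∂Q/∂y = -3*z
  ∂R/∂z = 0
Sum = y - 3*z, which is exactly div F.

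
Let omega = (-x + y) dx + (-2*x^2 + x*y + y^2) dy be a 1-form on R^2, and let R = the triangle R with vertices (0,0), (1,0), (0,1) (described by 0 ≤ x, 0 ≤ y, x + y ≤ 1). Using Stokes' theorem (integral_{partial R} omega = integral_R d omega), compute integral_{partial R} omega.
integral_(partial R) omega = -1

Stokes: integral_partial_R omega = integral_R d omega with d omega = (∂Q/∂x - ∂P/∂y) dx ∧ dy.
  ∂Q/∂x = -4*x + y
  ∂P/∂y = 1
  integrand = ∂Q/∂x - ∂P/∂y = -4*x + y - 1.
Integrating over R: integral_0^1 integral_0^{1-x} (-4*x + y - 1) dy dx = -1.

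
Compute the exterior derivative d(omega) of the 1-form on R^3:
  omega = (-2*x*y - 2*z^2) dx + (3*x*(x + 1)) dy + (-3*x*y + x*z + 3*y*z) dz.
d(omega) = (8*x + 3) dx ∧ dy + (-3*y + 5*z) dx ∧ dz + (-3*x + 3*z) dy ∧ dz

For a 1-form omega = sum_i f_i dx_i, the exterior derivative is
  d(omega) = sum_{i < j} (∂f_j/∂x_i - ∂f_i/∂x_j) dx_i ∧ dx_j.
  coefficient of dx ∧ dy: ∂f_2/∂x - ∂f_1/∂y = ∂(3*x*(x + 1))/∂x - ∂(-2*x*y - 2*z^2)/∂y = 8*x + 3
  coefficient of dx ∧ dz: ∂f_3/∂x - ∂f_1/∂z = ∂(-3*x*y + x*z + 3*y*z)/∂x - ∂(-2*x*y - 2*z^2)/∂z = -3*y + 5*z
  coefficient of dy ∧ dz: ∂f_3/∂y - ∂f_2/∂z = ∂(-3*x*y + x*z + 3*y*z)/∂y - ∂(3*x*(x + 1))/∂z = -3*x + 3*z
Assembling: d(omega) = (8*x + 3) dx ∧ dy + (-3*y + 5*z) dx ∧ dz + (-3*x + 3*z) dy ∧ dz.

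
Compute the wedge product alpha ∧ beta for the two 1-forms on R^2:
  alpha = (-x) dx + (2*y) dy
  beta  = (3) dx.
alpha ∧ beta = (-6*y) dx ∧ dy

Distribute the wedge, using dx_i ∧ dx_j = -dx_j ∧ dx_i and dx_i ∧ dx_i = 0. For each pair (i, j) with i < j, the coefficient of dx_i ∧ dx_j in alpha ∧ beta is (alpha_i * beta_j - alpha_j * beta_i). Collecting: alpha ∧ beta = (-6*y) dx ∧ dy.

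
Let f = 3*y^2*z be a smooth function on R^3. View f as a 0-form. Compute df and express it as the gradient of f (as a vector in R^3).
df = (0) dx + (6*y*z) dy + (3*y^2) dz; grad f = (0, 6*y*z, 3*y^2)

For a 0-form f, d f = (∂f/∂x) dx + (∂f/∂y) dy + (∂f/∂z) dz. The components of the vector representation are exactly the entries of grad f in Cartesian coordinates:
  ∂f/∂x = 0
  ∂f/∂y = 6*y*z
  ∂f/∂z = 3*y^2.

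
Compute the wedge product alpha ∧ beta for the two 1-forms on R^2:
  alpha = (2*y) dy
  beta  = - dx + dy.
alpha ∧ beta = (2*y) dx ∧ dy

Distribute the wedge, using dx_i ∧ dx_j = -dx_j ∧ dx_i and dx_i ∧ dx_i = 0. For each pair (i, j) with i < j, the coefficient of dx_i ∧ dx_j in alpha ∧ beta is (alpha_i * beta_j - alpha_j * beta_i). Collecting: alpha ∧ beta = (2*y) dx ∧ dy.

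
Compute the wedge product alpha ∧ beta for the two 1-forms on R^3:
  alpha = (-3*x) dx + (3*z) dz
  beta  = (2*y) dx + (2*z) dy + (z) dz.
alpha ∧ beta = (-6*x*z) dx ∧ dy + (-3*z*(x + 2*y)) dx ∧ dz + (-6*z^2) dy ∧ dz

Distribute the wedge, using dx_i ∧ dx_j = -dx_j ∧ dx_i and dx_i ∧ dx_i = 0. For each pair (i, j) with i < j, the coefficient of dx_i ∧ dx_j in alpha ∧ beta is (alpha_i * beta_j - alpha_j * beta_i). Collecting: alpha ∧ beta = (-6*x*z) dx ∧ dy + (-3*z*(x + 2*y)) dx ∧ dz + (-6*z^2) dy ∧ dz.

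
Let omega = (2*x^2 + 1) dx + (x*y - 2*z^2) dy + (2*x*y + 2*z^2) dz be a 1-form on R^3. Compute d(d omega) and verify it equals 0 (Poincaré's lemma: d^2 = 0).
d(d omega) = 0

Step 1: d omega = sum_{i<j} (∂f_j/∂x_i - ∂f_i/∂x_j) dx_i ∧ dx_j:
  coeff of dx ∧ dy: y
  coeff of dx ∧ dz: 2*y
  coeff of dy ∧ dz: 2*x + 4*z
Step 2: Apply d again to each 2-form coefficient. The only possible 3-form in R^3 is dx ∧ dy ∧ dz, with coefficient
  ∂(coeff of dy∧dz)/∂x - ∂(coeff of dx∧dz)/∂y + ∂(coeff of dx∧dy)/∂z
  = ∂/∂x (2*x + 4*z) - ∂/∂y (2*y) + ∂/∂z (y).
Each of these terms simplifies to sums of mixed partials that cancel in pairs. The result is 0 (by equality of mixed partials for smooth functions — Schwarz / Clairaut).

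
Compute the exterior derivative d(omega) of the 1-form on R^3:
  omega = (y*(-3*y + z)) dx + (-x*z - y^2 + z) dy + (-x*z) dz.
d(omega) = (6*y - 2*z) dx ∧ dy + (-y - z) dx ∧ dz + (x - 1) dy ∧ dz

For a 1-form omega = sum_i f_i dx_i, the exterior derivative is
  d(omega) = sum_{i < j} (∂f_j/∂x_i - ∂f_i/∂x_j) dx_i ∧ dx_j.
  coefficient of dx ∧ dy: ∂f_2/∂x - ∂f_1/∂y = ∂(-x*z - y^2 + z)/∂x - ∂(y*(-3*y + z))/∂y = 6*y - 2*z
  coefficient of dx ∧ dz: ∂f_3/∂x - ∂f_1/∂z = ∂(-x*z)/∂x - ∂(y*(-3*y + z))/∂z = -y - z
  coefficient of dy ∧ dz: ∂f_3/∂y - ∂f_2/∂z = ∂(-x*z)/∂y - ∂(-x*z - y^2 + z)/∂z = x - 1
Assembling: d(omega) = (6*y - 2*z) dx ∧ dy + (-y - z) dx ∧ dz + (x - 1) dy ∧ dz.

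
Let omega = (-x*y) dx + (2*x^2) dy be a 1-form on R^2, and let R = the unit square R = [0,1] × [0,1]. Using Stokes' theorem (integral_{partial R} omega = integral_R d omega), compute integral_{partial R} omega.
integral_(partial R) omega = 5/2

Stokes: integral_partial_R omega = integral_R d omega with d omega = (∂Q/∂x - ∂P/∂y) dx ∧ dy.
  ∂Q/∂x = 4*x
  ∂P/∂y = -x
  integrand = ∂Q/∂x - ∂P/∂y = 5*x.
Integrating over R: integral_0^1 integral_0^1 (5*x) dx dy = 5/2.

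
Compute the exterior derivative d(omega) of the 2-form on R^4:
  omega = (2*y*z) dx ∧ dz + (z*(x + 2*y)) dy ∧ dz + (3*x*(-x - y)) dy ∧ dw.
d(omega) = (-z) dx ∧ dy ∧ dz + (-6*x - 3*y) dx ∧ dy ∧ dw

For a 2-form omega = sum_{i<j} g_{ij} dx_i ∧ dx_j, the exterior derivative is
  d(omega) = sum_{i<j} d(g_{ij}) ∧ dx_i ∧ dx_j = sum_{i<j, k} (∂g_{ij}/∂x_k) dx_k ∧ dx_i ∧ dx_j.
Expand each term, using dx_k ∧ dx_i ∧ dx_j = sgn(permutation) dx_{(a)} ∧ dx_{(b)} ∧ dx_{(c)} with (a < b < c) sorted:
  d(2*y*z) includes (∂/∂y)(2*y*z) dy = (2*z) dy, which multiplied by dx ∧ dz gives (-2*z) dx ∧ dy ∧ dz
  d(z*(x + 2*y)) includes (∂/∂x)(z*(x + 2*y)) dx = (z) dx, which multiplied by dy ∧ dz gives (z) dx ∧ dy ∧ dz
  d(3*x*(-x - y)) includes (∂/∂x)(3*x*(-x - y)) dx = (-6*x - 3*y) dx, which multiplied by dy ∧ dw gives (-6*x - 3*y) dx ∧ dy ∧ dw
Collecting like 3-forms: d(omega) = (-z) dx ∧ dy ∧ dz + (-6*x - 3*y) dx ∧ dy ∧ dw.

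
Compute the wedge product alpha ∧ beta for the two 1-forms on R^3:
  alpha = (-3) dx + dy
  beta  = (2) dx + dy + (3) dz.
alpha ∧ beta = (-5) dx ∧ dy + (-9) dx ∧ dz + (3) dy ∧ dz

Distribute the wedge, using dx_i ∧ dx_j = -dx_j ∧ dx_i and dx_i ∧ dx_i = 0. For each pair (i, j) with i < j, the coefficient of dx_i ∧ dx_j in alpha ∧ beta is (alpha_i * beta_j - alpha_j * beta_i). Collecting: alpha ∧ beta = (-5) dx ∧ dy + (-9) dx ∧ dz + (3) dy ∧ dz.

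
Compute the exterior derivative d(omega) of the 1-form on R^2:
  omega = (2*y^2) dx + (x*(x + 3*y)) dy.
d(omega) = (2*x - y) dx ∧ dy

For a 1-form omega = sum_i f_i dx_i, the exterior derivative is
  d(omega) = sum_{i < j} (∂f_j/∂x_i - ∂f_i/∂x_j) dx_i ∧ dx_j.
  coefficient of dx ∧ dy: ∂f_2/∂x - ∂f_1/∂y = ∂(x*(x + 3*y))/∂x - ∂(2*y^2)/∂y = 2*x - y
Assembling: d(omega) = (2*x - y) dx ∧ dy.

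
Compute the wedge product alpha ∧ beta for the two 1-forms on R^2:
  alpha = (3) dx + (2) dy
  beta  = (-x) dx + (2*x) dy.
alpha ∧ beta = (8*x) dx ∧ dy

Distribute the wedge, using dx_i ∧ dx_j = -dx_j ∧ dx_i and dx_i ∧ dx_i = 0. For each pair (i, j) with i < j, the coefficient of dx_i ∧ dx_j in alpha ∧ beta is (alpha_i * beta_j - alpha_j * beta_i). Collecting: alpha ∧ beta = (8*x) dx ∧ dy.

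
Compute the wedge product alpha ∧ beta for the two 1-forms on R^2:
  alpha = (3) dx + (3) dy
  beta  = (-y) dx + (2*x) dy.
alpha ∧ beta = (6*x + 3*y) dx ∧ dy

Distribute the wedge, using dx_i ∧ dx_j = -dx_j ∧ dx_i and dx_i ∧ dx_i = 0. For each pair (i, j) with i < j, the coefficient of dx_i ∧ dx_j in alpha ∧ beta is (alpha_i * beta_j - alpha_j * beta_i). Collecting: alpha ∧ beta = (6*x + 3*y) dx ∧ dy.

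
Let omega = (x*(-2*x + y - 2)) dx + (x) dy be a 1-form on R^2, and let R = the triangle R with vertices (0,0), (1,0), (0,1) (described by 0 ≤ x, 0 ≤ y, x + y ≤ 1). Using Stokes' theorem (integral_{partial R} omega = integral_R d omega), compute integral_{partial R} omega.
integral_(partial R) omega = 1/3

Stokes: integral_partial_R omega = integral_R d omega with d omega = (∂Q/∂x - ∂P/∂y) dx ∧ dy.
  ∂Q/∂x = 1
  ∂P/∂y = x
  integrand = ∂Q/∂x - ∂P/∂y = 1 - x.
Integrating over R: integral_0^1 integral_0^{1-x} (1 - x) dy dx = 1/3.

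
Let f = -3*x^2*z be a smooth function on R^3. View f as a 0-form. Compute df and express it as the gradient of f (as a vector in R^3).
df = (-6*x*z) dx + (0) dy + (-3*x^2) dz; grad f = (-6*x*z, 0, -3*x^2)

For a 0-form f, d f = (∂f/∂x) dx + (∂f/∂y) dy + (∂f/∂z) dz. The components of the vector representation are exactly the entries of grad f in Cartesian coordinates:
  ∂f/∂x = -6*x*z
  ∂f/∂y = 0
  ∂f/∂z = -3*x^2.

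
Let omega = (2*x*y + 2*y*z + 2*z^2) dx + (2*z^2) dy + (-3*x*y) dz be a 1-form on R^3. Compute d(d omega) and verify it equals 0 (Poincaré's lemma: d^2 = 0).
d(d omega) = 0

Step 1: d omega = sum_{i<j} (∂f_j/∂x_i - ∂f_i/∂x_j) dx_i ∧ dx_j:
  coeff of dx ∧ dy: -2*x - 2*z
  coeff of dx ∧ dz: -5*y - 4*z
  coeff of dy ∧ dz: -3*x - 4*z
Step 2: Apply d again to each 2-form coefficient. The only possible 3-form in R^3 is dx ∧ dy ∧ dz, with coefficient
  ∂(coeff of dy∧dz)/∂x - ∂(coeff of dx∧dz)/∂y + ∂(coeff of dx∧dy)/∂z
  = ∂/∂x (-3*x - 4*z) - ∂/∂y (-5*y - 4*z) + ∂/∂z (-2*x - 2*z).
Each of these terms simplifies to sums of mixed partials that cancel in pairs. The result is 0 (by equality of mixed partials for smooth functions — Schwarz / Clairaut).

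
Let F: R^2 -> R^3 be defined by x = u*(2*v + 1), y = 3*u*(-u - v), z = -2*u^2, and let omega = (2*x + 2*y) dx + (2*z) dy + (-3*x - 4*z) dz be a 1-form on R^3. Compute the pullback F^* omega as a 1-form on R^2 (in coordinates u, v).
F^* omega = (2*u*(-4*u^2 + 12*u*v + 3*u - 2*v^2 + v + 1)) du + (4*u^2*(1 - v)) dv

Using F^*(f dg) = (f ∘ F) d(g ∘ F), substitute each coordinate x_i by F_i(u, v) in f_i, and replace dx_i by d F_i = (∂F_i/∂u) du + (∂F_i/∂v) dv.
  For the x component: f_1(F) = 2*u*(-3*u - v + 1); d F_1 = (2*v + 1) du + (2*u) dv
  For the y component: f_2(F) = -4*u^2; d F_2 = (-6*u - 3*v) du + (-3*u) dv
  For the z component: f_3(F) = u*(8*u - 6*v - 3); d F_3 = (-4*u) du + (0) dv
Combining and collecting du, dv coefficients:
  coeff of du: 2*u*(-4*u^2 + 12*u*v + 3*u - 2*v^2 + v + 1)
  coeff of dv: 4*u^2*(1 - v)
F^* omega = (2*u*(-4*u^2 + 12*u*v + 3*u - 2*v^2 + v + 1)) du + (4*u^2*(1 - v)) dv.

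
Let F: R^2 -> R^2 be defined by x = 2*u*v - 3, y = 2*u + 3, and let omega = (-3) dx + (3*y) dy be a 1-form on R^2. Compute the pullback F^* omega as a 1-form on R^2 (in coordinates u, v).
F^* omega = (12*u - 6*v + 18) du + (-6*u) dv

Using F^*(f dg) = (f ∘ F) d(g ∘ F), substitute each coordinate x_i by F_i(u, v) in f_i, and replace dx_i by d F_i = (∂F_i/∂u) du + (∂F_i/∂v) dv.
  For the x component: f_1(F) = -3; d F_1 = (2*v) du + (2*u) dv
  For the y component: f_2(F) = 6*u + 9; d F_2 = (2) du + (0) dv
Combining and collecting du, dv coefficients:
  coeff of du: 12*u - 6*v + 18
  coeff of dv: -6*u
F^* omega = (12*u - 6*v + 18) du + (-6*u) dv.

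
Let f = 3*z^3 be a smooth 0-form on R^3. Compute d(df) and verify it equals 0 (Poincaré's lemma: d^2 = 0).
d(df) = 0

Step 1: df = sum_i (∂f/∂x_i) dx_i = (0) dx + (0) dy + (9*z^2) dz.
Step 2: Apply d again. Using the 1-form formula, the coefficient of dx ∧ dy in d(df) is ∂^2 f/∂x ∂y - ∂^2 f/∂y ∂x = (0) - (0) = 0 (equality of mixed partials for smooth f).
Similarly for dx ∧ dz and dy ∧ dz — all coefficients vanish. So d(df) = 0.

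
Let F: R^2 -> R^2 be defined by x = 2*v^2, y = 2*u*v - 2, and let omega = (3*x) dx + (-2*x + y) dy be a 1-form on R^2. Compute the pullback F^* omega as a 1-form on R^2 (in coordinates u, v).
F^* omega = (4*v*(u*v - 2*v^2 - 1)) du + (4*u^2*v - 8*u*v^2 - 4*u + 24*v^3) dv

Using F^*(f dg) = (f ∘ F) d(g ∘ F), substitute each coordinate x_i by F_i(u, v) in f_i, and replace dx_i by d F_i = (∂F_i/∂u) du + (∂F_i/∂v) dv.
  For the x component: f_1(F) = 6*v^2; d F_1 = (0) du + (4*v) dv
  For the y component: f_2(F) = 2*u*v - 4*v^2 - 2; d F_2 = (2*v) du + (2*u) dv
Combining and collecting du, dv coefficients:
  coeff of du: 4*v*(u*v - 2*v^2 - 1)
  coeff of dv: 4*u^2*v - 8*u*v^2 - 4*u + 24*v^3
F^* omega = (4*v*(u*v - 2*v^2 - 1)) du + (4*u^2*v - 8*u*v^2 - 4*u + 24*v^3) dv.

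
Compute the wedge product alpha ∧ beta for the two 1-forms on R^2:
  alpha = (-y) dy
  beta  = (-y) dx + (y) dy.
alpha ∧ beta = (-y^2) dx ∧ dy

Distribute the wedge, using dx_i ∧ dx_j = -dx_j ∧ dx_i and dx_i ∧ dx_i = 0. For each pair (i, j) with i < j, the coefficient of dx_i ∧ dx_j in alpha ∧ beta is (alpha_i * beta_j - alpha_j * beta_i). Collecting: alpha ∧ beta = (-y^2) dx ∧ dy.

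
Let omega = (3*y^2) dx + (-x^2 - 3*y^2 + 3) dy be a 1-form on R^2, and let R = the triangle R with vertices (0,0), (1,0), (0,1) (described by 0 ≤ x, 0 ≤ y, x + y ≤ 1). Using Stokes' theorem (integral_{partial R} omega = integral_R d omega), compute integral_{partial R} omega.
integral_(partial R) omega = -4/3

Stokes: integral_partial_R omega = integral_R d omega with d omega = (∂Q/∂x - ∂P/∂y) dx ∧ dy.
  ∂Q/∂x = -2*x
  ∂P/∂y = 6*y
  integrand = ∂Q/∂x - ∂P/∂y = -2*x - 6*y.
Integrating over R: integral_0^1 integral_0^{1-x} (-2*x - 6*y) dy dx = -4/3.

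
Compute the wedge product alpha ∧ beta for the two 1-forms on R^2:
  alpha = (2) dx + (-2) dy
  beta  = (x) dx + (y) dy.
alpha ∧ beta = (2*x + 2*y) dx ∧ dy

Distribute the wedge, using dx_i ∧ dx_j = -dx_j ∧ dx_i and dx_i ∧ dx_i = 0. For each pair (i, j) with i < j, the coefficient of dx_i ∧ dx_j in alpha ∧ beta is (alpha_i * beta_j - alpha_j * beta_i). Collecting: alpha ∧ beta = (2*x + 2*y) dx ∧ dy.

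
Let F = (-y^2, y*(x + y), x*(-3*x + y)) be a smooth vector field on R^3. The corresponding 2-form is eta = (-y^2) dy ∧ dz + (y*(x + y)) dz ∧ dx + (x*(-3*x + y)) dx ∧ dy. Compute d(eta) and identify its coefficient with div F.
d(eta) = (x + 2*y) dx ∧ dy ∧ dz; div F = x + 2*y

For a 2-form in R^3 of the form above, applying d gives a 3-form with coefficient ∂P/∂x + ∂Q/∂y + ∂R/∂z:
  ∂P/∂x = 0
  ∂Q/∂y = x + 2*y
  ∂R/∂z = 0
Sum = x + 2*y, which is exactly div F.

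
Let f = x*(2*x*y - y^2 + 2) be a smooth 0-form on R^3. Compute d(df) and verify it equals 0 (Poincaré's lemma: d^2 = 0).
d(df) = 0

Step 1: df = sum_i (∂f/∂x_i) dx_i = (4*x*y - y^2 + 2) dx + (2*x*(x - y)) dy + (0) dz.
Step 2: Apply d again. Using the 1-form formula, the coefficient of dx ∧ dy in d(df) is ∂^2 f/∂x ∂y - ∂^2 f/∂y ∂x = (4*x - 2*y) - (4*x - 2*y) = 0 (equality of mixed partials for smooth f).
Similarly for dx ∧ dz and dy ∧ dz — all coefficients vanish. So d(df) = 0.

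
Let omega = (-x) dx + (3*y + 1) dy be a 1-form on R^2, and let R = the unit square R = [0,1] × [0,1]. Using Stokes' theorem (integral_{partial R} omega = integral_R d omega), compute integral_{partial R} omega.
integral_(partial R) omega = 0

Stokes: integral_partial_R omega = integral_R d omega with d omega = (∂Q/∂x - ∂P/∂y) dx ∧ dy.
  ∂Q/∂x = 0
  ∂P/∂y = 0
  integrand = ∂Q/∂x - ∂P/∂y = 0.
Integrating over R: integral_0^1 integral_0^1 (0) dx dy = 0.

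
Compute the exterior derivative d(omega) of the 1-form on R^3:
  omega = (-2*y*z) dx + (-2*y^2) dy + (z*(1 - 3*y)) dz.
d(omega) = (2*z) dx ∧ dy + (2*y) dx ∧ dz + (-3*z) dy ∧ dz

For a 1-form omega = sum_i f_i dx_i, the exterior derivative is
  d(omega) = sum_{i < j} (∂f_j/∂x_i - ∂f_i/∂x_j) dx_i ∧ dx_j.
  coefficient of dx ∧ dy: ∂f_2/∂x - ∂f_1/∂y = ∂(-2*y^2)/∂x - ∂(-2*y*z)/∂y = 2*z
  coefficient of dx ∧ dz: ∂f_3/∂x - ∂f_1/∂z = ∂(z*(1 - 3*y))/∂x - ∂(-2*y*z)/∂z = 2*y
  coefficient of dy ∧ dz: ∂f_3/∂y - ∂f_2/∂z = ∂(z*(1 - 3*y))/∂y - ∂(-2*y^2)/∂z = -3*z
Assembling: d(omega) = (2*z) dx ∧ dy + (2*y) dx ∧ dz + (-3*z) dy ∧ dz.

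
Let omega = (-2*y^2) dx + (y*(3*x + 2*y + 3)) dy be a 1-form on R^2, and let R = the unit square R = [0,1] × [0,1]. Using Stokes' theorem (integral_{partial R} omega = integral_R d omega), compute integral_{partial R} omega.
integral_(partial R) omega = 7/2

Stokes: integral_partial_R omega = integral_R d omega with d omega = (∂Q/∂x - ∂P/∂y) dx ∧ dy.
  ∂Q/∂x = 3*y
  ∂P/∂y = -4*y
  integrand = ∂Q/∂x - ∂P/∂y = 7*y.
Integrating over R: integral_0^1 integral_0^1 (7*y) dx dy = 7/2.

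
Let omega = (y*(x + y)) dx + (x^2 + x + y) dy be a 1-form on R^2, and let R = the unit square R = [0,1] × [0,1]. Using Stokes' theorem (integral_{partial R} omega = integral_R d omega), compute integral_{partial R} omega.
integral_(partial R) omega = 1/2

Stokes: integral_partial_R omega = integral_R d omega with d omega = (∂Q/∂x - ∂P/∂y) dx ∧ dy.
  ∂Q/∂x = 2*x + 1
  ∂P/∂y = x + 2*y
  integrand = ∂Q/∂x - ∂P/∂y = x - 2*y + 1.
Integrating over R: integral_0^1 integral_0^1 (x - 2*y + 1) dx dy = 1/2.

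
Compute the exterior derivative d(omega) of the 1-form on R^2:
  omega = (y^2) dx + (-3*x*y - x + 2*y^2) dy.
d(omega) = (-5*y - 1) dx ∧ dy

For a 1-form omega = sum_i f_i dx_i, the exterior derivative is
  d(omega) = sum_{i < j} (∂f_j/∂x_i - ∂f_i/∂x_j) dx_i ∧ dx_j.
  coefficient of dx ∧ dy: ∂f_2/∂x - ∂f_1/∂y = ∂(-3*x*y - x + 2*y^2)/∂x - ∂(y^2)/∂y = -5*y - 1
Assembling: d(omega) = (-5*y - 1) dx ∧ dy.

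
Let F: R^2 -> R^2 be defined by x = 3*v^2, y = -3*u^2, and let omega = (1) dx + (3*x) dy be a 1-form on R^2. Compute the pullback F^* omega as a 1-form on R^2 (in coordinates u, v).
F^* omega = (-54*u*v^2) du + (6*v) dv

Using F^*(f dg) = (f ∘ F) d(g ∘ F), substitute each coordinate x_i by F_i(u, v) in f_i, and replace dx_i by d F_i = (∂F_i/∂u) du + (∂F_i/∂v) dv.
  For the x component: f_1(F) = 1; d F_1 = (0) du + (6*v) dv
  For the y component: f_2(F) = 9*v^2; d F_2 = (-6*u) du + (0) dv
Combining and collecting du, dv coefficients:
  coeff of du: -54*u*v^2
  coeff of dv: 6*v
F^* omega = (-54*u*v^2) du + (6*v) dv.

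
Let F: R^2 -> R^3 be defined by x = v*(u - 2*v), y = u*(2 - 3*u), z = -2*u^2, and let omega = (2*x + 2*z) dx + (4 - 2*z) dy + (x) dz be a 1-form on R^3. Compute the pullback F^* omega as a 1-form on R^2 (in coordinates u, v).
F^* omega = (-24*u^3 - 8*u^2*v + 8*u^2 + 10*u*v^2 - 24*u - 4*v^3 + 8) du + (-4*u^3 + 18*u^2*v - 12*u*v^2 + 16*v^3) dv

Using F^*(f dg) = (f ∘ F) d(g ∘ F), substitute each coordinate x_i by F_i(u, v) in f_i, and replace dx_i by d F_i = (∂F_i/∂u) du + (∂F_i/∂v) dv.
  For the x component: f_1(F) = -4*u^2 + 2*u*v - 4*v^2; d F_1 = (v) du + (u - 4*v) dv
  For the y component: f_2(F) = 4*u^2 + 4; d F_2 = (2 - 6*u) du + (0) dv
  For the z component: f_3(F) = v*(u - 2*v); d F_3 = (-4*u) du + (0) dv
Combining and collecting du, dv coefficients:
  coeff of du: -24*u^3 - 8*u^2*v + 8*u^2 + 10*u*v^2 - 24*u - 4*v^3 + 8
  coeff of dv: -4*u^3 + 18*u^2*v - 12*u*v^2 + 16*v^3
F^* omega = (-24*u^3 - 8*u^2*v + 8*u^2 + 10*u*v^2 - 24*u - 4*v^3 + 8) du + (-4*u^3 + 18*u^2*v - 12*u*v^2 + 16*v^3) dv.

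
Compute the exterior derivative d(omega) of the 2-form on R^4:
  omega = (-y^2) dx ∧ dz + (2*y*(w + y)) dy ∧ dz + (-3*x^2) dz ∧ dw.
d(omega) = (2*y) dx ∧ dy ∧ dz + (2*y) dy ∧ dz ∧ dw + (-6*x) dx ∧ dz ∧ dw

For a 2-form omega = sum_{i<j} g_{ij} dx_i ∧ dx_j, the exterior derivative is
  d(omega) = sum_{i<j} d(g_{ij}) ∧ dx_i ∧ dx_j = sum_{i<j, k} (∂g_{ij}/∂x_k) dx_k ∧ dx_i ∧ dx_j.
Expand each term, using dx_k ∧ dx_i ∧ dx_j = sgn(permutation) dx_{(a)} ∧ dx_{(b)} ∧ dx_{(c)} with (a < b < c) sorted:
  d(-y^2) includes (∂/∂y)(-y^2) dy = (-2*y) dy, which multiplied by dx ∧ dz gives (2*y) dx ∧ dy ∧ dz
  d(2*y*(w + y)) includes (∂/∂w)(2*y*(w + y)) dw = (2*y) dw, which multiplied by dy ∧ dz gives (2*y) dy ∧ dz ∧ dw
  d(-3*x^2) includes (∂/∂x)(-3*x^2) dx = (-6*x) dx, which multiplied by dz ∧ dw gives (-6*x) dx ∧ dz ∧ dw
Collecting like 3-forms: d(omega) = (2*y) dx ∧ dy ∧ dz + (2*y) dy ∧ dz ∧ dw + (-6*x) dx ∧ dz ∧ dw.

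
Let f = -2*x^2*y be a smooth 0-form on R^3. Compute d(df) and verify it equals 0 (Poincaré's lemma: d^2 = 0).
d(df) = 0

Step 1: df = sum_i (∂f/∂x_i) dx_i = (-4*x*y) dx + (-2*x^2) dy + (0) dz.
Step 2: Apply d again. Using the 1-form formula, the coefficient of dx ∧ dy in d(df) is ∂^2 f/∂x ∂y - ∂^2 f/∂y ∂x = (-4*x) - (-4*x) = 0 (equality of mixed partials for smooth f).
Similarly for dx ∧ dz and dy ∧ dz — all coefficients vanish. So d(df) = 0.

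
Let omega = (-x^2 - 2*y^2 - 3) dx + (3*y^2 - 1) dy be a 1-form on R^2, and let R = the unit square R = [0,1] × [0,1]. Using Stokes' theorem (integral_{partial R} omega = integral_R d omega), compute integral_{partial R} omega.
integral_(partial R) omega = 2

Stokes: integral_partial_R omega = integral_R d omega with d omega = (∂Q/∂x - ∂P/∂y) dx ∧ dy.
  ∂Q/∂x = 0
  ∂P/∂y = -4*y
  integrand = ∂Q/∂x - ∂P/∂y = 4*y.
Integrating over R: integral_0^1 integral_0^1 (4*y) dx dy = 2.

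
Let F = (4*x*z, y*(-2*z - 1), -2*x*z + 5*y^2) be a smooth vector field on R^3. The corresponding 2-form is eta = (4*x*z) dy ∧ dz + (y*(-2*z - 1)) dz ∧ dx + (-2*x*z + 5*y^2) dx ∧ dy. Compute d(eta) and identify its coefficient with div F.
d(eta) = (-2*x + 2*z - 1) dx ∧ dy ∧ dz; div F = -2*x + 2*z - 1

For a 2-form in R^3 of the form above, applying d gives a 3-form with coefficient ∂P/∂x + ∂Q/∂y + ∂R/∂z:
  ∂P/∂x = 4*z
  ∂Q/∂y = -2*z - 1
  ∂R/∂z = -2*x
Sum = -2*x + 2*z - 1, which is exactly div F.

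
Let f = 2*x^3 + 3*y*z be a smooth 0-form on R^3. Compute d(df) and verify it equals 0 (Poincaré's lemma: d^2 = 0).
d(df) = 0

Step 1: df = sum_i (∂f/∂x_i) dx_i = (6*x^2) dx + (3*z) dy + (3*y) dz.
Step 2: Apply d again. Using the 1-form formula, the coefficient of dx ∧ dy in d(df) is ∂^2 f/∂x ∂y - ∂^2 f/∂y ∂x = (0) - (0) = 0 (equality of mixed partials for smooth f).
Similarly for dx ∧ dz and dy ∧ dz — all coefficients vanish. So d(df) = 0.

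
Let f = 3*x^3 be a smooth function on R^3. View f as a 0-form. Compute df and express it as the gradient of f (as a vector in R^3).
df = (9*x^2) dx + (0) dy + (0) dz; grad f = (9*x^2, 0, 0)

For a 0-form f, d f = (∂f/∂x) dx + (∂f/∂y) dy + (∂f/∂z) dz. The components of the vector representation are exactly the entries of grad f in Cartesian coordinates:
  ∂f/∂x = 9*x^2
  ∂f/∂y = 0
  ∂f/∂z = 0.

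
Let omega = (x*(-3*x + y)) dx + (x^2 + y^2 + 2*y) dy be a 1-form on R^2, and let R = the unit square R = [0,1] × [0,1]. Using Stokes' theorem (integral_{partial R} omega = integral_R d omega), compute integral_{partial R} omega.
integral_(partial R) omega = 1/2

Stokes: integral_partial_R omega = integral_R d omega with d omega = (∂Q/∂x - ∂P/∂y) dx ∧ dy.
  ∂Q/∂x = 2*x
  ∂P/∂y = x
  integrand = ∂Q/∂x - ∂P/∂y = x.
Integrating over R: integral_0^1 integral_0^1 (x) dx dy = 1/2.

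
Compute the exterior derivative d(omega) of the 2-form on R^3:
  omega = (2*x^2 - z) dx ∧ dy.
d(omega) = (-1) dx ∧ dy ∧ dz

For a 2-form omega = sum_{i<j} g_{ij} dx_i ∧ dx_j, the exterior derivative is
  d(omega) = sum_{i<j} d(g_{ij}) ∧ dx_i ∧ dx_j = sum_{i<j, k} (∂g_{ij}/∂x_k) dx_k ∧ dx_i ∧ dx_j.
Expand each term, using dx_k ∧ dx_i ∧ dx_j = sgn(permutation) dx_{(a)} ∧ dx_{(b)} ∧ dx_{(c)} with (a < b < c) sorted:
  d(2*x^2 - z) includes (∂/∂z)(2*x^2 - z) dz = (-1) dz, which multiplied by dx ∧ dy gives (-1) dx ∧ dy ∧ dz
Collecting like 3-forms: d(omega) = (-1) dx ∧ dy ∧ dz.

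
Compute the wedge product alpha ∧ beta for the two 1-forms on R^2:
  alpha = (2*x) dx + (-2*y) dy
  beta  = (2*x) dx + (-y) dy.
alpha ∧ beta = (2*x*y) dx ∧ dy

Distribute the wedge, using dx_i ∧ dx_j = -dx_j ∧ dx_i and dx_i ∧ dx_i = 0. For each pair (i, j) with i < j, the coefficient of dx_i ∧ dx_j in alpha ∧ beta is (alpha_i * beta_j - alpha_j * beta_i). Collecting: alpha ∧ beta = (2*x*y) dx ∧ dy.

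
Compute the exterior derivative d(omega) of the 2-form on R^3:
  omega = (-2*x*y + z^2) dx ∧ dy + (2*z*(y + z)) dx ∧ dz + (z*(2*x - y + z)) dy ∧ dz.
d(omega) = (2*z) dx ∧ dy ∧ dz

For a 2-form omega = sum_{i<j} g_{ij} dx_i ∧ dx_j, the exterior derivative is
  d(omega) = sum_{i<j} d(g_{ij}) ∧ dx_i ∧ dx_j = sum_{i<j, k} (∂g_{ij}/∂x_k) dx_k ∧ dx_i ∧ dx_j.
Expand each term, using dx_k ∧ dx_i ∧ dx_j = sgn(permutation) dx_{(a)} ∧ dx_{(b)} ∧ dx_{(c)} with (a < b < c) sorted:
  d(-2*x*y + z^2) includes (∂/∂z)(-2*x*y + z^2) dz = (2*z) dz, which multiplied by dx ∧ dy gives (2*z) dx ∧ dy ∧ dz
  d(2*z*(y + z)) includes (∂/∂y)(2*z*(y + z)) dy = (2*z) dy, which multiplied by dx ∧ dz gives (-2*z) dx ∧ dy ∧ dz
  d(z*(2*x - y + z)) includes (∂/∂x)(z*(2*x - y + z)) dx = (2*z) dx, which multiplied by dy ∧ dz gives (2*z) dx ∧ dy ∧ dz
Collecting like 3-forms: d(omega) = (2*z) dx ∧ dy ∧ dz.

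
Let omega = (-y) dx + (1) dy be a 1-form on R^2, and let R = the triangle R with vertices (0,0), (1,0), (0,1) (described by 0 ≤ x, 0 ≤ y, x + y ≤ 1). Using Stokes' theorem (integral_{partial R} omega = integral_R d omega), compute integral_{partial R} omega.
integral_(partial R) omega = 1/2

Stokes: integral_partial_R omega = integral_R d omega with d omega = (∂Q/∂x - ∂P/∂y) dx ∧ dy.
  ∂Q/∂x = 0
  ∂P/∂y = -1
  integrand = ∂Q/∂x - ∂P/∂y = 1.
Integrating over R: integral_0^1 integral_0^{1-x} (1) dy dx = 1/2.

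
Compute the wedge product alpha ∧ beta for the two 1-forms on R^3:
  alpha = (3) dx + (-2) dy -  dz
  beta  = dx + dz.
alpha ∧ beta = (4) dx ∧ dz + (2) dx ∧ dy + (-2) dy ∧ dz

Distribute the wedge, using dx_i ∧ dx_j = -dx_j ∧ dx_i and dx_i ∧ dx_i = 0. For each pair (i, j) with i < j, the coefficient of dx_i ∧ dx_j in alpha ∧ beta is (alpha_i * beta_j - alpha_j * beta_i). Collecting: alpha ∧ beta = (4) dx ∧ dz + (2) dx ∧ dy + (-2) dy ∧ dz.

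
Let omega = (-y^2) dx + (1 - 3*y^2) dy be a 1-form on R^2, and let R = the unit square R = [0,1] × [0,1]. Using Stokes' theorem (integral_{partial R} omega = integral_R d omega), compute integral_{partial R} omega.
integral_(partial R) omega = 1

Stokes: integral_partial_R omega = integral_R d omega with d omega = (∂Q/∂x - ∂P/∂y) dx ∧ dy.
  ∂Q/∂x = 0
  ∂P/∂y = -2*y
  integrand = ∂Q/∂x - ∂P/∂y = 2*y.
Integrating over R: integral_0^1 integral_0^1 (2*y) dx dy = 1.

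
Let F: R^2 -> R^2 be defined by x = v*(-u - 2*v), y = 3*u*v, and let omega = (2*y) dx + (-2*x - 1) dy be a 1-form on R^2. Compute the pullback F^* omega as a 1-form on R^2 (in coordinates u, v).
F^* omega = (12*v^3 - 3*v) du + (3*u*(-4*v^2 - 1)) dv

Using F^*(f dg) = (f ∘ F) d(g ∘ F), substitute each coordinate x_i by F_i(u, v) in f_i, and replace dx_i by d F_i = (∂F_i/∂u) du + (∂F_i/∂v) dv.
  For the x component: f_1(F) = 6*u*v; d F_1 = (-v) du + (-u - 4*v) dv
  For the y component: f_2(F) = 2*u*v + 4*v^2 - 1; d F_2 = (3*v) du + (3*u) dv
Combining and collecting du, dv coefficients:
  coeff of du: 12*v^3 - 3*v
  coeff of dv: 3*u*(-4*v^2 - 1)
F^* omega = (12*v^3 - 3*v) du + (3*u*(-4*v^2 - 1)) dv.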